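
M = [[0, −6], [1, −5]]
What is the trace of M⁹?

−20195

tr M = −5 and det M = 6, so the characteristic polynomial is λ² − (−5)λ + (6) with roots −2 and −3.
Eigenvectors give P = [[−3, 2], [−1, 1]] with P⁻¹ = [[−1, 2], [−1, 3]], and M = P·diag(−2, −3)·P⁻¹.
Then M⁹ = P·diag(−512, −19683)·P⁻¹ = [[1536, −39366], [512, −19683]] · [[−1, 2], [−1, 3]] = [[37830, −115026], [19171, −58025]].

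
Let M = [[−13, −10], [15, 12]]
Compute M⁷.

tr M = −1 and det M = −6, so the characteristic polynomial is λ² − (−1)λ + (−6) with roots 2 and −3.
Eigenvectors give P = [[2, −1], [−3, 1]] with P⁻¹ = [[−1, −1], [−3, −2]], and M = P·diag(2, −3)·P⁻¹.
Then M⁷ = P·diag(128, −2187)·P⁻¹ = [[256, 2187], [−384, −2187]] · [[−1, −1], [−3, −2]] = [[−6817, −4630], [6945, 4758]].

[[−6817, −4630], [6945, 4758]]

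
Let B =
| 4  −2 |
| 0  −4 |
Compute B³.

B² = [[16, 0], [0, 16]]
B³ = [[64, −32], [0, −64]]

[[64, −32], [0, −64]]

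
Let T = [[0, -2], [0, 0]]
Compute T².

[[0, 0], [0, 0]]

T is strictly triangular, hence nilpotent: T² = 0, so T² = 0.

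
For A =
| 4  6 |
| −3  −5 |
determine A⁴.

tr A = −1 and det A = −2, so the characteristic polynomial is λ² − (−1)λ + (−2) with roots 1 and −2.
Eigenvectors give P = [[2, −1], [−1, 1]] with P⁻¹ = [[1, 1], [1, 2]], and A = P·diag(1, −2)·P⁻¹.
Then A⁴ = P·diag(1, 16)·P⁻¹ = [[2, −16], [−1, 16]] · [[1, 1], [1, 2]] = [[−14, −30], [15, 31]].

[[−14, −30], [15, 31]]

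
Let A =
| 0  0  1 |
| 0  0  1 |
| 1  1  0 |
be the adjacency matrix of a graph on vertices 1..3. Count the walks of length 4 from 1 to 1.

2

The number of length-4 walks from vertex 1 to vertex 1 is entry (1,1) of A⁴, where A is the adjacency matrix.
A² = [[1, 1, 0], [1, 1, 0], [0, 0, 2]]
A³ = [[0, 0, 2], [0, 0, 2], [2, 2, 0]]
A⁴ = [[2, 2, 0], [2, 2, 0], [0, 0, 4]]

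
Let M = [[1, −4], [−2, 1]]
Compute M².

[[9, −8], [−4, 9]]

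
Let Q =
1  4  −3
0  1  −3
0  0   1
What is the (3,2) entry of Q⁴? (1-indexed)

0

Q = I + N where N = [[0, 4, −3], [0, 0, −3], [0, 0, 0]] is strictly upper-triangular, so N³ = 0.
(I + N)⁴ = I + 4·N + 6·N² = [[1, 16, −84], [0, 1, −12], [0, 0, 1]].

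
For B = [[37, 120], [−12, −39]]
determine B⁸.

tr B = −2 and det B = −3, so the characteristic polynomial is λ² − (−2)λ + (−3) with roots −3 and 1.
Eigenvectors give P = [[−3, 10], [1, −3]] with P⁻¹ = [[3, 10], [1, 3]], and B = P·diag(−3, 1)·P⁻¹.
Then B⁸ = P·diag(6561, 1)·P⁻¹ = [[−19683, 10], [6561, −3]] · [[3, 10], [1, 3]] = [[−59039, −196800], [19680, 65601]].

[[−59039, −196800], [19680, 65601]]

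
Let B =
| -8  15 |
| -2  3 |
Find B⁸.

[[38086, -94575], [12610, -31269]]

tr B = -5 and det B = 6, so the characteristic polynomial is λ² − (-5)λ + (6) with roots -2 and -3.
Eigenvectors give P = [[-5, -3], [-2, -1]] with P⁻¹ = [[1, -3], [-2, 5]], and B = P·diag(-2, -3)·P⁻¹.
Then B⁸ = P·diag(256, 6561)·P⁻¹ = [[-1280, -19683], [-512, -6561]] · [[1, -3], [-2, 5]] = [[38086, -94575], [12610, -31269]].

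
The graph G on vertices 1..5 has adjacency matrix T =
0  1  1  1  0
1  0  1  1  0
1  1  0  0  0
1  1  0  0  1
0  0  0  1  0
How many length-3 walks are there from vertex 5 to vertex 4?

The number of length-3 walks from vertex 5 to vertex 4 is entry (5,4) of T³, where T is the adjacency matrix.
T² = [[3, 2, 1, 1, 1], [2, 3, 1, 1, 1], [1, 1, 2, 2, 0], [1, 1, 2, 3, 0], [1, 1, 0, 0, 1]]
T³ = [[4, 5, 5, 6, 1], [5, 4, 5, 6, 1], [5, 5, 2, 2, 2], [6, 6, 2, 2, 3], [1, 1, 2, 3, 0]]

3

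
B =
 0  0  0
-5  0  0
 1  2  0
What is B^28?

B is strictly triangular, hence nilpotent: B^3 = 0, so B^28 = 0.

[[0, 0, 0], [0, 0, 0], [0, 0, 0]]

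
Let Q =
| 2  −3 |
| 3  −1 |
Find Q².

[[−5, −3], [3, −8]]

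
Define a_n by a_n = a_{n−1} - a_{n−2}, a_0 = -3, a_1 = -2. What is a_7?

-2

With companion matrix M = [[1, -1], [1, 0]], [a_n, a_{n−1}]ᵀ = M·[a_{n−1}, a_{n−2}]ᵀ, so [a_7, a_6]ᵀ = M⁶·[a_1, a_0]ᵀ.
M⁶ = [[1, 0], [0, 1]], giving [a_7, a_6]ᵀ = [[-2], [-3]].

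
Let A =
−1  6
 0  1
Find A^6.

A² = I (check: tr A = 0 and det A = −1), so A^6 = I since 6 is even.

[[1, 0], [0, 1]]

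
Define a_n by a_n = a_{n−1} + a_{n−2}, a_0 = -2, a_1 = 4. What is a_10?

152

With companion matrix M = [[1, 1], [1, 0]], [a_n, a_{n−1}]ᵀ = M·[a_{n−1}, a_{n−2}]ᵀ, so [a_10, a_9]ᵀ = M^9·[a_1, a_0]ᵀ.
M^9 = [[55, 34], [34, 21]], giving [a_10, a_9]ᵀ = [[152], [94]].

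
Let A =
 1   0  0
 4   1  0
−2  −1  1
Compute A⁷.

A = I + N where N = [[0, 0, 0], [4, 0, 0], [−2, −1, 0]] is strictly lower-triangular, so N³ = 0.
(I + N)⁷ = I + 7·N + 21·N² = [[1, 0, 0], [28, 1, 0], [−98, −7, 1]].

[[1, 0, 0], [28, 1, 0], [−98, −7, 1]]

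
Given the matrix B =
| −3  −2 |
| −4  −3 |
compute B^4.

B^2 = [[17, 12], [24, 17]]
B^3 = [[−99, −70], [−140, −99]]
B^4 = [[577, 408], [816, 577]]

[[577, 408], [816, 577]]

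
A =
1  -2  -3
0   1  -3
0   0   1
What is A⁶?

A = I + N where N = [[0, -2, -3], [0, 0, -3], [0, 0, 0]] is strictly upper-triangular, so N³ = 0.
(I + N)⁶ = I + 6·N + 15·N² = [[1, -12, 72], [0, 1, -18], [0, 0, 1]].

[[1, -12, 72], [0, 1, -18], [0, 0, 1]]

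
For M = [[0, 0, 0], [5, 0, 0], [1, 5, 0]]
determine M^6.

M is strictly triangular, hence nilpotent: M^3 = 0, so M^6 = 0.

[[0, 0, 0], [0, 0, 0], [0, 0, 0]]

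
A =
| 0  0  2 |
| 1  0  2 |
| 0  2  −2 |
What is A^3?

A^2 = [[0, 4, −4], [0, 4, −2], [2, −4, 8]]
A^3 = [[4, −8, 16], [4, −4, 12], [−4, 16, −20]]

[[4, −8, 16], [4, −4, 12], [−4, 16, −20]]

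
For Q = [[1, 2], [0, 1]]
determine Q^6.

[[1, 12], [0, 1]]

Q = I + N where N = [[0, 2], [0, 0]] is strictly upper-triangular, so N^2 = 0.
(I + N)^6 = I + 6·N = [[1, 12], [0, 1]].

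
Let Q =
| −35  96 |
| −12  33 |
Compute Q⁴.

tr Q = −2 and det Q = −3, so the characteristic polynomial is λ² − (−2)λ + (−3) with roots −3 and 1.
Eigenvectors give P = [[−3, −8], [−1, −3]] with P⁻¹ = [[−3, 8], [1, −3]], and Q = P·diag(−3, 1)·P⁻¹.
Then Q⁴ = P·diag(81, 1)·P⁻¹ = [[−243, −8], [−81, −3]] · [[−3, 8], [1, −3]] = [[721, −1920], [240, −639]].

[[721, −1920], [240, −639]]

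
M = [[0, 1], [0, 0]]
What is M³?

M is strictly triangular, hence nilpotent: M² = 0, so M³ = 0.

[[0, 0], [0, 0]]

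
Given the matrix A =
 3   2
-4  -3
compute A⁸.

[[1, 0], [0, 1]]

A² = I (check: tr A = 0 and det A = -1), so A⁸ = I since 8 is even.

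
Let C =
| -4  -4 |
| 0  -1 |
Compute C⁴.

C² = [[16, 20], [0, 1]]
C³ = [[-64, -84], [0, -1]]
C⁴ = [[256, 340], [0, 1]]

[[256, 340], [0, 1]]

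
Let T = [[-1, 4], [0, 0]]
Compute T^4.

[[1, -4], [0, 0]]

T^2 = [[1, -4], [0, 0]]
T^3 = [[-1, 4], [0, 0]]
T^4 = [[1, -4], [0, 0]]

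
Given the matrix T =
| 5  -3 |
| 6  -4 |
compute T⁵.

[[65, -33], [66, -34]]

tr T = 1 and det T = -2, so the characteristic polynomial is λ² − (1)λ + (-2) with roots 2 and -1.
Eigenvectors give P = [[1, -1], [1, -2]] with P⁻¹ = [[2, -1], [1, -1]], and T = P·diag(2, -1)·P⁻¹.
Then T⁵ = P·diag(32, -1)·P⁻¹ = [[32, 1], [32, 2]] · [[2, -1], [1, -1]] = [[65, -33], [66, -34]].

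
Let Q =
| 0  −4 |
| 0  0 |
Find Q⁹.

[[0, 0], [0, 0]]

Q is strictly triangular, hence nilpotent: Q² = 0, so Q⁹ = 0.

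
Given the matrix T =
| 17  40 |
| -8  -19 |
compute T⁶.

tr T = -2 and det T = -3, so the characteristic polynomial is λ² − (-2)λ + (-3) with roots -3 and 1.
Eigenvectors give P = [[-2, 5], [1, -2]] with P⁻¹ = [[2, 5], [1, 2]], and T = P·diag(-3, 1)·P⁻¹.
Then T⁶ = P·diag(729, 1)·P⁻¹ = [[-1458, 5], [729, -2]] · [[2, 5], [1, 2]] = [[-2911, -7280], [1456, 3641]].

[[-2911, -7280], [1456, 3641]]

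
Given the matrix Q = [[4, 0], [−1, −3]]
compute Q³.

[[64, 0], [−13, −27]]

Q² = [[16, 0], [−1, 9]]
Q³ = [[64, 0], [−13, −27]]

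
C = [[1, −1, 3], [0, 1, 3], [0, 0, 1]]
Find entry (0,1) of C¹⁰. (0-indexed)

C = I + N where N = [[0, −1, 3], [0, 0, 3], [0, 0, 0]] is strictly upper-triangular, so N³ = 0.
(I + N)¹⁰ = I + 10·N + 45·N² = [[1, −10, −105], [0, 1, 30], [0, 0, 1]].

−10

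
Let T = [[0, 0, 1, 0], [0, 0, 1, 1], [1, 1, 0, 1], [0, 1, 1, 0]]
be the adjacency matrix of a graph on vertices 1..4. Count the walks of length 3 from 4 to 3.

4

The number of length-3 walks from vertex 4 to vertex 3 is entry (4,3) of T³, where T is the adjacency matrix.
T² = [[1, 1, 0, 1], [1, 2, 1, 1], [0, 1, 3, 1], [1, 1, 1, 2]]
T³ = [[0, 1, 3, 1], [1, 2, 4, 3], [3, 4, 2, 4], [1, 3, 4, 2]]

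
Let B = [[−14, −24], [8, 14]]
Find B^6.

[[64, 0], [0, 64]]

tr B = 0 and det B = −4, so the characteristic polynomial is λ² − (0)λ + (−4) with roots −2 and 2.
Eigenvectors give P = [[−2, −3], [1, 2]] with P⁻¹ = [[−2, −3], [1, 2]], and B = P·diag(−2, 2)·P⁻¹.
Then B^6 = P·diag(64, 64)·P⁻¹ = [[−128, −192], [64, 128]] · [[−2, −3], [1, 2]] = [[64, 0], [0, 64]].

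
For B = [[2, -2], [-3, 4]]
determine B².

[[10, -12], [-18, 22]]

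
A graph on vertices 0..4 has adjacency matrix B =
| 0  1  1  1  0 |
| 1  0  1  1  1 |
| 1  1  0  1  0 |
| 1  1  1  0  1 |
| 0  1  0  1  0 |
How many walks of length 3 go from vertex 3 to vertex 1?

9

The number of length-3 walks from vertex 3 to vertex 1 is entry (3,1) of B^3, where B is the adjacency matrix.
B^2 = [[3, 2, 2, 2, 2], [2, 4, 2, 3, 1], [2, 2, 3, 2, 2], [2, 3, 2, 4, 1], [2, 1, 2, 1, 2]]
B^3 = [[6, 9, 7, 9, 4], [9, 8, 9, 9, 7], [7, 9, 6, 9, 4], [9, 9, 9, 8, 7], [4, 7, 4, 7, 2]]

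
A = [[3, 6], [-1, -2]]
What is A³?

A² = A (a projection; rank 1, trace 1), so A³ = A.

[[3, 6], [-1, -2]]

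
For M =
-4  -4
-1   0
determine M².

[[20, 16], [4, 4]]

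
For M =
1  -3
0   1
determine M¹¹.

[[1, -33], [0, 1]]

M = I + N where N = [[0, -3], [0, 0]] is strictly upper-triangular, so N² = 0.
(I + N)¹¹ = I + 11·N = [[1, -33], [0, 1]].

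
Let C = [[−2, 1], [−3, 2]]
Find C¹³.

[[−2, 1], [−3, 2]]

C² = I (check: tr C = 0 and det C = −1), so C¹³ = C since 13 is odd.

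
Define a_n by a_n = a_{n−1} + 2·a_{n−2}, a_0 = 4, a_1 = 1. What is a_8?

429

With companion matrix T = [[1, 2], [1, 0]], [a_n, a_{n−1}]ᵀ = T·[a_{n−1}, a_{n−2}]ᵀ, so [a_8, a_7]ᵀ = T^7·[a_1, a_0]ᵀ.
T^7 = [[85, 86], [43, 42]], giving [a_8, a_7]ᵀ = [[429], [211]].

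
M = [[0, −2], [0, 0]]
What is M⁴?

[[0, 0], [0, 0]]

M is strictly triangular, hence nilpotent: M² = 0, so M⁴ = 0.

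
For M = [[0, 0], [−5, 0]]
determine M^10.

M is strictly triangular, hence nilpotent: M^2 = 0, so M^10 = 0.

[[0, 0], [0, 0]]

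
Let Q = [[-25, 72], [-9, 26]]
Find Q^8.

[[-2039, 6120], [-765, 2296]]

tr Q = 1 and det Q = -2, so the characteristic polynomial is λ² − (1)λ + (-2) with roots -1 and 2.
Eigenvectors give P = [[3, -8], [1, -3]] with P⁻¹ = [[3, -8], [1, -3]], and Q = P·diag(-1, 2)·P⁻¹.
Then Q^8 = P·diag(1, 256)·P⁻¹ = [[3, -2048], [1, -768]] · [[3, -8], [1, -3]] = [[-2039, 6120], [-765, 2296]].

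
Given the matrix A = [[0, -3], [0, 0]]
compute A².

A is strictly triangular, hence nilpotent: A² = 0, so A² = 0.

[[0, 0], [0, 0]]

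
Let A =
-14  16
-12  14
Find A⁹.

[[-3584, 4096], [-3072, 3584]]

tr A = 0 and det A = -4, so the characteristic polynomial is λ² − (0)λ + (-4) with roots 2 and -2.
Eigenvectors give P = [[-1, 4], [-1, 3]] with P⁻¹ = [[3, -4], [1, -1]], and A = P·diag(2, -2)·P⁻¹.
Then A⁹ = P·diag(512, -512)·P⁻¹ = [[-512, -2048], [-512, -1536]] · [[3, -4], [1, -1]] = [[-3584, 4096], [-3072, 3584]].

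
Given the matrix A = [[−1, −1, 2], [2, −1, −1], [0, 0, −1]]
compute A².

[[−1, 2, −3], [−4, −1, 6], [0, 0, 1]]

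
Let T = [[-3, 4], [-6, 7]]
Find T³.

[[-51, 52], [-78, 79]]

tr T = 4 and det T = 3, so the characteristic polynomial is λ² − (4)λ + (3) with roots 1 and 3.
Eigenvectors give P = [[1, -2], [1, -3]] with P⁻¹ = [[3, -2], [1, -1]], and T = P·diag(1, 3)·P⁻¹.
Then T³ = P·diag(1, 27)·P⁻¹ = [[1, -54], [1, -81]] · [[3, -2], [1, -1]] = [[-51, 52], [-78, 79]].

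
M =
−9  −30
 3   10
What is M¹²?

M² = M (a projection; rank 1, trace 1), so M¹² = M.

[[−9, −30], [3, 10]]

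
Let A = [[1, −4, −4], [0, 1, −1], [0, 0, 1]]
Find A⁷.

[[1, −28, 56], [0, 1, −7], [0, 0, 1]]

A = I + N where N = [[0, −4, −4], [0, 0, −1], [0, 0, 0]] is strictly upper-triangular, so N³ = 0.
(I + N)⁷ = I + 7·N + 21·N² = [[1, −28, 56], [0, 1, −7], [0, 0, 1]].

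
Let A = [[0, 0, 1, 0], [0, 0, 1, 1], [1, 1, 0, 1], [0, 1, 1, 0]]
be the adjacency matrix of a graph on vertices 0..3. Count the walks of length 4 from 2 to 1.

6

The number of length-4 walks from vertex 2 to vertex 1 is entry (2,1) of A^4, where A is the adjacency matrix.
A^2 = [[1, 1, 0, 1], [1, 2, 1, 1], [0, 1, 3, 1], [1, 1, 1, 2]]
A^3 = [[0, 1, 3, 1], [1, 2, 4, 3], [3, 4, 2, 4], [1, 3, 4, 2]]
A^4 = [[3, 4, 2, 4], [4, 7, 6, 6], [2, 6, 11, 6], [4, 6, 6, 7]]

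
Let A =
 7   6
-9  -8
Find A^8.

[[-509, -510], [765, 766]]

tr A = -1 and det A = -2, so the characteristic polynomial is λ² − (-1)λ + (-2) with roots -2 and 1.
Eigenvectors give P = [[-2, -1], [3, 1]] with P⁻¹ = [[1, 1], [-3, -2]], and A = P·diag(-2, 1)·P⁻¹.
Then A^8 = P·diag(256, 1)·P⁻¹ = [[-512, -1], [768, 1]] · [[1, 1], [-3, -2]] = [[-509, -510], [765, 766]].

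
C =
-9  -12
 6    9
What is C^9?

tr C = 0 and det C = -9, so the characteristic polynomial is λ² − (0)λ + (-9) with roots -3 and 3.
Eigenvectors give P = [[-2, 1], [1, -1]] with P⁻¹ = [[-1, -1], [-1, -2]], and C = P·diag(-3, 3)·P⁻¹.
Then C^9 = P·diag(-19683, 19683)·P⁻¹ = [[39366, 19683], [-19683, -19683]] · [[-1, -1], [-1, -2]] = [[-59049, -78732], [39366, 59049]].

[[-59049, -78732], [39366, 59049]]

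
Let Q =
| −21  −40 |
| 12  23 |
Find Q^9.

[[−98421, −196840], [59052, 118103]]

tr Q = 2 and det Q = −3, so the characteristic polynomial is λ² − (2)λ + (−3) with roots −1 and 3.
Eigenvectors give P = [[−2, 5], [1, −3]] with P⁻¹ = [[−3, −5], [−1, −2]], and Q = P·diag(−1, 3)·P⁻¹.
Then Q^9 = P·diag(−1, 19683)·P⁻¹ = [[2, 98415], [−1, −59049]] · [[−3, −5], [−1, −2]] = [[−98421, −196840], [59052, 118103]].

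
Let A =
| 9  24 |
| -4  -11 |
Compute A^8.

[[-13119, -39360], [6560, 19681]]

tr A = -2 and det A = -3, so the characteristic polynomial is λ² − (-2)λ + (-3) with roots -3 and 1.
Eigenvectors give P = [[-2, -3], [1, 1]] with P⁻¹ = [[1, 3], [-1, -2]], and A = P·diag(-3, 1)·P⁻¹.
Then A^8 = P·diag(6561, 1)·P⁻¹ = [[-13122, -3], [6561, 1]] · [[1, 3], [-1, -2]] = [[-13119, -39360], [6560, 19681]].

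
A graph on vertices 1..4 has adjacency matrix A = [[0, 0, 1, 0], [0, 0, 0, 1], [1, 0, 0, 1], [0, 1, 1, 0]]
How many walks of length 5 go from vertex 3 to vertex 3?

0

The number of length-5 walks from vertex 3 to vertex 3 is entry (3,3) of A⁵, where A is the adjacency matrix.
A² = [[1, 0, 0, 1], [0, 1, 1, 0], [0, 1, 2, 0], [1, 0, 0, 2]]
A³ = [[0, 1, 2, 0], [1, 0, 0, 2], [2, 0, 0, 3], [0, 2, 3, 0]]
A⁴ = [[2, 0, 0, 3], [0, 2, 3, 0], [0, 3, 5, 0], [3, 0, 0, 5]]
A⁵ = [[0, 3, 5, 0], [3, 0, 0, 5], [5, 0, 0, 8], [0, 5, 8, 0]]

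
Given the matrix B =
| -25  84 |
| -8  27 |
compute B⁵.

[[-1465, 5124], [-488, 1707]]

tr B = 2 and det B = -3, so the characteristic polynomial is λ² − (2)λ + (-3) with roots -1 and 3.
Eigenvectors give P = [[7, 3], [2, 1]] with P⁻¹ = [[1, -3], [-2, 7]], and B = P·diag(-1, 3)·P⁻¹.
Then B⁵ = P·diag(-1, 243)·P⁻¹ = [[-7, 729], [-2, 243]] · [[1, -3], [-2, 7]] = [[-1465, 5124], [-488, 1707]].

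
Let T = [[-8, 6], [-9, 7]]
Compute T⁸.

[[766, -510], [765, -509]]

tr T = -1 and det T = -2, so the characteristic polynomial is λ² − (-1)λ + (-2) with roots 1 and -2.
Eigenvectors give P = [[-2, -1], [-3, -1]] with P⁻¹ = [[1, -1], [-3, 2]], and T = P·diag(1, -2)·P⁻¹.
Then T⁸ = P·diag(1, 256)·P⁻¹ = [[-2, -256], [-3, -256]] · [[1, -1], [-3, 2]] = [[766, -510], [765, -509]].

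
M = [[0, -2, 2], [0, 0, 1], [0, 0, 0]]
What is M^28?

[[0, 0, 0], [0, 0, 0], [0, 0, 0]]

M is strictly triangular, hence nilpotent: M^3 = 0, so M^28 = 0.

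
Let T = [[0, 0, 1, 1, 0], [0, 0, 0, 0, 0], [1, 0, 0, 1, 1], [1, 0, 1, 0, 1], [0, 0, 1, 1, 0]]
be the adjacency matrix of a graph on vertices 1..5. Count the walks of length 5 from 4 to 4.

The number of length-5 walks from vertex 4 to vertex 4 is entry (4,4) of T^5, where T is the adjacency matrix.
T^2 = [[2, 0, 1, 1, 2], [0, 0, 0, 0, 0], [1, 0, 3, 2, 1], [1, 0, 2, 3, 1], [2, 0, 1, 1, 2]]
T^3 = [[2, 0, 5, 5, 2], [0, 0, 0, 0, 0], [5, 0, 4, 5, 5], [5, 0, 5, 4, 5], [2, 0, 5, 5, 2]]
T^4 = [[10, 0, 9, 9, 10], [0, 0, 0, 0, 0], [9, 0, 15, 14, 9], [9, 0, 14, 15, 9], [10, 0, 9, 9, 10]]
T^5 = [[18, 0, 29, 29, 18], [0, 0, 0, 0, 0], [29, 0, 32, 33, 29], [29, 0, 33, 32, 29], [18, 0, 29, 29, 18]]

32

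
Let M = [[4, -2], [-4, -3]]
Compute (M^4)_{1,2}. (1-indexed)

M^2 = [[24, -2], [-4, 17]]
M^3 = [[104, -42], [-84, -43]]
M^4 = [[584, -82], [-164, 297]]

-82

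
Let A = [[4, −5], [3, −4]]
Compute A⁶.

[[1, 0], [0, 1]]

A² = I (check: tr A = 0 and det A = −1), so A⁶ = I since 6 is even.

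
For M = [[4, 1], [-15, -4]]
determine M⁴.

[[1, 0], [0, 1]]

M² = I (check: tr M = 0 and det M = -1), so M⁴ = I since 4 is even.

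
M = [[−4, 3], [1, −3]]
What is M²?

[[19, −21], [−7, 12]]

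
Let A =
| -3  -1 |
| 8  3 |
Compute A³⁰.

[[1, 0], [0, 1]]

A² = I (check: tr A = 0 and det A = -1), so A³⁰ = I since 30 is even.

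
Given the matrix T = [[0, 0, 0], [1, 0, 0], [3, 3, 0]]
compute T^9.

T is strictly triangular, hence nilpotent: T^3 = 0, so T^9 = 0.

[[0, 0, 0], [0, 0, 0], [0, 0, 0]]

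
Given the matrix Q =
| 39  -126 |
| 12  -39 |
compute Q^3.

tr Q = 0 and det Q = -9, so the characteristic polynomial is λ² − (0)λ + (-9) with roots 3 and -3.
Eigenvectors give P = [[7, -3], [2, -1]] with P⁻¹ = [[1, -3], [2, -7]], and Q = P·diag(3, -3)·P⁻¹.
Then Q^3 = P·diag(27, -27)·P⁻¹ = [[189, 81], [54, 27]] · [[1, -3], [2, -7]] = [[351, -1134], [108, -351]].

[[351, -1134], [108, -351]]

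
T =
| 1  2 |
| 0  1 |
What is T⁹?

T = I + N where N = [[0, 2], [0, 0]] is strictly upper-triangular, so N² = 0.
(I + N)⁹ = I + 9·N = [[1, 18], [0, 1]].

[[1, 18], [0, 1]]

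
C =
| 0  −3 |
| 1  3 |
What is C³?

[[−9, −18], [6, 9]]

C² = [[−3, −9], [3, 6]]
C³ = [[−9, −18], [6, 9]]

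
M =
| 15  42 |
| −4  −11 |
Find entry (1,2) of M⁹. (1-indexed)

tr M = 4 and det M = 3, so the characteristic polynomial is λ² − (4)λ + (3) with roots 3 and 1.
Eigenvectors give P = [[7, −3], [−2, 1]] with P⁻¹ = [[1, 3], [2, 7]], and M = P·diag(3, 1)·P⁻¹.
Then M⁹ = P·diag(19683, 1)·P⁻¹ = [[137781, −3], [−39366, 1]] · [[1, 3], [2, 7]] = [[137775, 413322], [−39364, −118091]].

413322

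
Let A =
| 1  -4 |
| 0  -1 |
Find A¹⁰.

[[1, 0], [0, 1]]

A² = I (check: tr A = 0 and det A = -1), so A¹⁰ = I since 10 is even.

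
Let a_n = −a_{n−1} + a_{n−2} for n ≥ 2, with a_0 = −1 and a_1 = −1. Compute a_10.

With companion matrix B = [[−1, 1], [1, 0]], [a_n, a_{n−1}]ᵀ = B·[a_{n−1}, a_{n−2}]ᵀ, so [a_10, a_9]ᵀ = B⁹·[a_1, a_0]ᵀ.
B⁹ = [[−55, 34], [34, −21]], giving [a_10, a_9]ᵀ = [[21], [−13]].

21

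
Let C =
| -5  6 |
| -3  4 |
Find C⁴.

tr C = -1 and det C = -2, so the characteristic polynomial is λ² − (-1)λ + (-2) with roots -2 and 1.
Eigenvectors give P = [[-2, 1], [-1, 1]] with P⁻¹ = [[-1, 1], [-1, 2]], and C = P·diag(-2, 1)·P⁻¹.
Then C⁴ = P·diag(16, 1)·P⁻¹ = [[-32, 1], [-16, 1]] · [[-1, 1], [-1, 2]] = [[31, -30], [15, -14]].

[[31, -30], [15, -14]]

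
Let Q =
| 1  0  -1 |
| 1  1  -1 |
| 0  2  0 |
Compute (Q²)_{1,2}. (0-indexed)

-2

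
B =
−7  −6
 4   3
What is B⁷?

[[−6559, −6558], [4372, 4371]]

tr B = −4 and det B = 3, so the characteristic polynomial is λ² − (−4)λ + (3) with roots −1 and −3.
Eigenvectors give P = [[−1, 3], [1, −2]] with P⁻¹ = [[2, 3], [1, 1]], and B = P·diag(−1, −3)·P⁻¹.
Then B⁷ = P·diag(−1, −2187)·P⁻¹ = [[1, −6561], [−1, 4374]] · [[2, 3], [1, 1]] = [[−6559, −6558], [4372, 4371]].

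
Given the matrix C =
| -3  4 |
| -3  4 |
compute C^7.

C² = C (a projection; rank 1, trace 1), so C^7 = C.

[[-3, 4], [-3, 4]]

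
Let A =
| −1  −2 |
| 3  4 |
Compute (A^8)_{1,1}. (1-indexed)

−509

tr A = 3 and det A = 2, so the characteristic polynomial is λ² − (3)λ + (2) with roots 2 and 1.
Eigenvectors give P = [[−2, −1], [3, 1]] with P⁻¹ = [[1, 1], [−3, −2]], and A = P·diag(2, 1)·P⁻¹.
Then A^8 = P·diag(256, 1)·P⁻¹ = [[−512, −1], [768, 1]] · [[1, 1], [−3, −2]] = [[−509, −510], [765, 766]].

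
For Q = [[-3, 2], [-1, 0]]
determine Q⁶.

[[127, -126], [63, -62]]

tr Q = -3 and det Q = 2, so the characteristic polynomial is λ² − (-3)λ + (2) with roots -2 and -1.
Eigenvectors give P = [[2, -1], [1, -1]] with P⁻¹ = [[1, -1], [1, -2]], and Q = P·diag(-2, -1)·P⁻¹.
Then Q⁶ = P·diag(64, 1)·P⁻¹ = [[128, -1], [64, -1]] · [[1, -1], [1, -2]] = [[127, -126], [63, -62]].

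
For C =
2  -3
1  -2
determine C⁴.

[[1, 0], [0, 1]]

C² = I (check: tr C = 0 and det C = -1), so C⁴ = I since 4 is even.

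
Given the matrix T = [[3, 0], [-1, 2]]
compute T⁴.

[[81, 0], [-65, 16]]

tr T = 5 and det T = 6, so the characteristic polynomial is λ² − (5)λ + (6) with roots 3 and 2.
Eigenvectors give P = [[1, 0], [-1, -1]] with P⁻¹ = [[1, 0], [-1, -1]], and T = P·diag(3, 2)·P⁻¹.
Then T⁴ = P·diag(81, 16)·P⁻¹ = [[81, 0], [-81, -16]] · [[1, 0], [-1, -1]] = [[81, 0], [-65, 16]].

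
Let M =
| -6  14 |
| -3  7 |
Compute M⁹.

M² = M (a projection; rank 1, trace 1), so M⁹ = M.

[[-6, 14], [-3, 7]]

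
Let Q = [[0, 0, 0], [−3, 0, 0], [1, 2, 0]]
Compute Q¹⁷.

[[0, 0, 0], [0, 0, 0], [0, 0, 0]]

Q is strictly triangular, hence nilpotent: Q³ = 0, so Q¹⁷ = 0.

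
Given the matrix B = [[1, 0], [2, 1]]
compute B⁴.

B = I + N where N = [[0, 0], [2, 0]] is strictly lower-triangular, so N² = 0.
(I + N)⁴ = I + 4·N = [[1, 0], [8, 1]].

[[1, 0], [8, 1]]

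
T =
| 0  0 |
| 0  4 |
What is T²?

[[0, 0], [0, 16]]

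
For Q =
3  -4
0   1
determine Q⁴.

Q² = [[9, -16], [0, 1]]
Q³ = [[27, -52], [0, 1]]
Q⁴ = [[81, -160], [0, 1]]

[[81, -160], [0, 1]]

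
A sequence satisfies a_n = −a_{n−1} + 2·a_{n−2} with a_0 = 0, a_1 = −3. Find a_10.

1023

With companion matrix B = [[−1, 2], [1, 0]], [a_n, a_{n−1}]ᵀ = B·[a_{n−1}, a_{n−2}]ᵀ, so [a_10, a_9]ᵀ = B^9·[a_1, a_0]ᵀ.
B^9 = [[−341, 342], [171, −170]], giving [a_10, a_9]ᵀ = [[1023], [−513]].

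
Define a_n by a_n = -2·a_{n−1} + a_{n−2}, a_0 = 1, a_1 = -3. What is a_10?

8119

With companion matrix M = [[-2, 1], [1, 0]], [a_n, a_{n−1}]ᵀ = M·[a_{n−1}, a_{n−2}]ᵀ, so [a_10, a_9]ᵀ = M⁹·[a_1, a_0]ᵀ.
M⁹ = [[-2378, 985], [985, -408]], giving [a_10, a_9]ᵀ = [[8119], [-3363]].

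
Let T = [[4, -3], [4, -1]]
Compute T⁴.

[[-92, 63], [-84, 13]]

T² = [[4, -9], [12, -11]]
T³ = [[-20, -3], [4, -25]]
T⁴ = [[-92, 63], [-84, 13]]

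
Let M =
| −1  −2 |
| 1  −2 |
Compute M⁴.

M² = [[−1, 6], [−3, 2]]
M³ = [[7, −10], [5, 2]]
M⁴ = [[−17, 6], [−3, −14]]

[[−17, 6], [−3, −14]]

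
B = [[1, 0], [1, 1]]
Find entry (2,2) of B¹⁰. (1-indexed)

1

B = I + N where N = [[0, 0], [1, 0]] is strictly lower-triangular, so N² = 0.
(I + N)¹⁰ = I + 10·N = [[1, 0], [10, 1]].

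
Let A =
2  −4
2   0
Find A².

[[−4, −8], [4, −8]]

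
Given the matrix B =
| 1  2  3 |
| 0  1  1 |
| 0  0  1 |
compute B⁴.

B = I + N where N = [[0, 2, 3], [0, 0, 1], [0, 0, 0]] is strictly upper-triangular, so N³ = 0.
(I + N)⁴ = I + 4·N + 6·N² = [[1, 8, 24], [0, 1, 4], [0, 0, 1]].

[[1, 8, 24], [0, 1, 4], [0, 0, 1]]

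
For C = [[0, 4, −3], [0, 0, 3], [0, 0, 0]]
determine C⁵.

C is strictly triangular, hence nilpotent: C³ = 0, so C⁵ = 0.

[[0, 0, 0], [0, 0, 0], [0, 0, 0]]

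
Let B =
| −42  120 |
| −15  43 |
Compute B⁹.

tr B = 1 and det B = −6, so the characteristic polynomial is λ² − (1)λ + (−6) with roots 3 and −2.
Eigenvectors give P = [[−8, 3], [−3, 1]] with P⁻¹ = [[1, −3], [3, −8]], and B = P·diag(3, −2)·P⁻¹.
Then B⁹ = P·diag(19683, −512)·P⁻¹ = [[−157464, −1536], [−59049, −512]] · [[1, −3], [3, −8]] = [[−162072, 484680], [−60585, 181243]].

[[−162072, 484680], [−60585, 181243]]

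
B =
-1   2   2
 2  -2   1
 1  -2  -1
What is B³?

[[-29, 38, 6], [18, -24, -5], [23, -30, -5]]

B² = [[7, -10, -2], [-5, 6, 1], [-6, 8, 1]]
B³ = [[-29, 38, 6], [18, -24, -5], [23, -30, -5]]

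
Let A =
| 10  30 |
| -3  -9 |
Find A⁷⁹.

A² = A (a projection; rank 1, trace 1), so A⁷⁹ = A.

[[10, 30], [-3, -9]]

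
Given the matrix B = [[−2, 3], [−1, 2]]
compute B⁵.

B² = I (check: tr B = 0 and det B = −1), so B⁵ = B since 5 is odd.

[[−2, 3], [−1, 2]]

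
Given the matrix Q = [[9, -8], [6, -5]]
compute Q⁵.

[[969, -968], [726, -725]]

tr Q = 4 and det Q = 3, so the characteristic polynomial is λ² − (4)λ + (3) with roots 1 and 3.
Eigenvectors give P = [[1, -4], [1, -3]] with P⁻¹ = [[-3, 4], [-1, 1]], and Q = P·diag(1, 3)·P⁻¹.
Then Q⁵ = P·diag(1, 243)·P⁻¹ = [[1, -972], [1, -729]] · [[-3, 4], [-1, 1]] = [[969, -968], [726, -725]].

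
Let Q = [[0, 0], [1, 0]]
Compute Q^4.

[[0, 0], [0, 0]]

Q is strictly triangular, hence nilpotent: Q^2 = 0, so Q^4 = 0.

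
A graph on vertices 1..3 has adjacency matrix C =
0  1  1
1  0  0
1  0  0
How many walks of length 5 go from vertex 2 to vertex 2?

The number of length-5 walks from vertex 2 to vertex 2 is entry (2,2) of C⁵, where C is the adjacency matrix.
C² = [[2, 0, 0], [0, 1, 1], [0, 1, 1]]
C³ = [[0, 2, 2], [2, 0, 0], [2, 0, 0]]
C⁴ = [[4, 0, 0], [0, 2, 2], [0, 2, 2]]
C⁵ = [[0, 4, 4], [4, 0, 0], [4, 0, 0]]

0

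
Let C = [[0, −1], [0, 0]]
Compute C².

C is strictly triangular, hence nilpotent: C² = 0, so C² = 0.

[[0, 0], [0, 0]]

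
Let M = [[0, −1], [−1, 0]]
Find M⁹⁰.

[[1, 0], [0, 1]]

M² = I (check: tr M = 0 and det M = −1), so M⁹⁰ = I since 90 is even.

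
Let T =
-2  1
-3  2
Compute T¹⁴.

T² = I (check: tr T = 0 and det T = -1), so T¹⁴ = I since 14 is even.

[[1, 0], [0, 1]]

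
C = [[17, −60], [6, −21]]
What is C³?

[[233, −780], [78, −261]]

tr C = −4 and det C = 3, so the characteristic polynomial is λ² − (−4)λ + (3) with roots −3 and −1.
Eigenvectors give P = [[3, 10], [1, 3]] with P⁻¹ = [[−3, 10], [1, −3]], and C = P·diag(−3, −1)·P⁻¹.
Then C³ = P·diag(−27, −1)·P⁻¹ = [[−81, −10], [−27, −3]] · [[−3, 10], [1, −3]] = [[233, −780], [78, −261]].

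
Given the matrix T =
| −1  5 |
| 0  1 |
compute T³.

T² = I (check: tr T = 0 and det T = −1), so T³ = T since 3 is odd.

[[−1, 5], [0, 1]]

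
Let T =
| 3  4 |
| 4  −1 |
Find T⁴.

T² = [[25, 8], [8, 17]]
T³ = [[107, 92], [92, 15]]
T⁴ = [[689, 336], [336, 353]]

[[689, 336], [336, 353]]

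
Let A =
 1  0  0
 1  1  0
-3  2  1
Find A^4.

A = I + N where N = [[0, 0, 0], [1, 0, 0], [-3, 2, 0]] is strictly lower-triangular, so N^3 = 0.
(I + N)^4 = I + 4·N + 6·N^2 = [[1, 0, 0], [4, 1, 0], [0, 8, 1]].

[[1, 0, 0], [4, 1, 0], [0, 8, 1]]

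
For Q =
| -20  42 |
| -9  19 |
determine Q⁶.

tr Q = -1 and det Q = -2, so the characteristic polynomial is λ² − (-1)λ + (-2) with roots 1 and -2.
Eigenvectors give P = [[-2, 7], [-1, 3]] with P⁻¹ = [[3, -7], [1, -2]], and Q = P·diag(1, -2)·P⁻¹.
Then Q⁶ = P·diag(1, 64)·P⁻¹ = [[-2, 448], [-1, 192]] · [[3, -7], [1, -2]] = [[442, -882], [189, -377]].

[[442, -882], [189, -377]]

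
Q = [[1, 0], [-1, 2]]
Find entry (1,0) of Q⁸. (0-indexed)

tr Q = 3 and det Q = 2, so the characteristic polynomial is λ² − (3)λ + (2) with roots 2 and 1.
Eigenvectors give P = [[0, 1], [1, 1]] with P⁻¹ = [[-1, 1], [1, 0]], and Q = P·diag(2, 1)·P⁻¹.
Then Q⁸ = P·diag(256, 1)·P⁻¹ = [[0, 1], [256, 1]] · [[-1, 1], [1, 0]] = [[1, 0], [-255, 256]].

-255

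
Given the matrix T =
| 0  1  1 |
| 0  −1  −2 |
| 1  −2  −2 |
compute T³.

T² = [[1, −3, −4], [−2, 5, 6], [−2, 7, 9]]
T³ = [[−4, 12, 15], [6, −19, −24], [9, −27, −34]]

[[−4, 12, 15], [6, −19, −24], [9, −27, −34]]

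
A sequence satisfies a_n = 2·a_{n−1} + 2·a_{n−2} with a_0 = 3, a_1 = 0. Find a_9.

With companion matrix M = [[2, 2], [1, 0]], [a_n, a_{n−1}]ᵀ = M·[a_{n−1}, a_{n−2}]ᵀ, so [a_9, a_8]ᵀ = M^8·[a_1, a_0]ᵀ.
M^8 = [[2448, 1792], [896, 656]], giving [a_9, a_8]ᵀ = [[5376], [1968]].

5376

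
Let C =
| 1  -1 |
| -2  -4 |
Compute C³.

[[-3, -15], [-30, -78]]

C² = [[3, 3], [6, 18]]
C³ = [[-3, -15], [-30, -78]]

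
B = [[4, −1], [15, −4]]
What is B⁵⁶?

[[1, 0], [0, 1]]

B² = I (check: tr B = 0 and det B = −1), so B⁵⁶ = I since 56 is even.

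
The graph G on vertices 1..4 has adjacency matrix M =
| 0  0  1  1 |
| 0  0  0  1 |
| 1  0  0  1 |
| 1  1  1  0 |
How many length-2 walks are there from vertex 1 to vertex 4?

The number of length-2 walks from vertex 1 to vertex 4 is entry (1,4) of M², where M is the adjacency matrix.
M² = [[2, 1, 1, 1], [1, 1, 1, 0], [1, 1, 2, 1], [1, 0, 1, 3]]

1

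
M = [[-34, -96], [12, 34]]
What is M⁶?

tr M = 0 and det M = -4, so the characteristic polynomial is λ² − (0)λ + (-4) with roots -2 and 2.
Eigenvectors give P = [[-3, -8], [1, 3]] with P⁻¹ = [[-3, -8], [1, 3]], and M = P·diag(-2, 2)·P⁻¹.
Then M⁶ = P·diag(64, 64)·P⁻¹ = [[-192, -512], [64, 192]] · [[-3, -8], [1, 3]] = [[64, 0], [0, 64]].

[[64, 0], [0, 64]]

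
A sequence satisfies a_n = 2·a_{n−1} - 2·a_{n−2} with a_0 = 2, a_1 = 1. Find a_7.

With companion matrix A = [[2, -2], [1, 0]], [a_n, a_{n−1}]ᵀ = A·[a_{n−1}, a_{n−2}]ᵀ, so [a_7, a_6]ᵀ = A⁶·[a_1, a_0]ᵀ.
A⁶ = [[-8, 16], [-8, 8]], giving [a_7, a_6]ᵀ = [[24], [8]].

24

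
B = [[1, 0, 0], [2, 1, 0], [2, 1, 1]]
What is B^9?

[[1, 0, 0], [18, 1, 0], [90, 9, 1]]

B = I + N where N = [[0, 0, 0], [2, 0, 0], [2, 1, 0]] is strictly lower-triangular, so N^3 = 0.
(I + N)^9 = I + 9·N + 36·N^2 = [[1, 0, 0], [18, 1, 0], [90, 9, 1]].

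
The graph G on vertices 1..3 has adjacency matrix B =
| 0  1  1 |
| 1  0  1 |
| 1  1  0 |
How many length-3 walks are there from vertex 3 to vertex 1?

The number of length-3 walks from vertex 3 to vertex 1 is entry (3,1) of B³, where B is the adjacency matrix.
B² = [[2, 1, 1], [1, 2, 1], [1, 1, 2]]
B³ = [[2, 3, 3], [3, 2, 3], [3, 3, 2]]

3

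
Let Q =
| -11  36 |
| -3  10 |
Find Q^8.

tr Q = -1 and det Q = -2, so the characteristic polynomial is λ² − (-1)λ + (-2) with roots 1 and -2.
Eigenvectors give P = [[3, 4], [1, 1]] with P⁻¹ = [[-1, 4], [1, -3]], and Q = P·diag(1, -2)·P⁻¹.
Then Q^8 = P·diag(1, 256)·P⁻¹ = [[3, 1024], [1, 256]] · [[-1, 4], [1, -3]] = [[1021, -3060], [255, -764]].

[[1021, -3060], [255, -764]]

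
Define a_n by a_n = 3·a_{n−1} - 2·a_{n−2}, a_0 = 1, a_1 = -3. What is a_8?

-1019

With companion matrix Q = [[3, -2], [1, 0]], [a_n, a_{n−1}]ᵀ = Q·[a_{n−1}, a_{n−2}]ᵀ, so [a_8, a_7]ᵀ = Q⁷·[a_1, a_0]ᵀ.
Q⁷ = [[255, -254], [127, -126]], giving [a_8, a_7]ᵀ = [[-1019], [-507]].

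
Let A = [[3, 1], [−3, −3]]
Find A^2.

[[6, 0], [0, 6]]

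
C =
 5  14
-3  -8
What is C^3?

tr C = -3 and det C = 2, so the characteristic polynomial is λ² − (-3)λ + (2) with roots -1 and -2.
Eigenvectors give P = [[7, 2], [-3, -1]] with P⁻¹ = [[1, 2], [-3, -7]], and C = P·diag(-1, -2)·P⁻¹.
Then C^3 = P·diag(-1, -8)·P⁻¹ = [[-7, -16], [3, 8]] · [[1, 2], [-3, -7]] = [[41, 98], [-21, -50]].

[[41, 98], [-21, -50]]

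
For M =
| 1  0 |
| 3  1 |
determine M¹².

[[1, 0], [36, 1]]

M = I + N where N = [[0, 0], [3, 0]] is strictly lower-triangular, so N² = 0.
(I + N)¹² = I + 12·N = [[1, 0], [36, 1]].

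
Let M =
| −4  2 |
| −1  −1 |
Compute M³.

[[−46, 38], [−19, 11]]

tr M = −5 and det M = 6, so the characteristic polynomial is λ² − (−5)λ + (6) with roots −3 and −2.
Eigenvectors give P = [[2, 1], [1, 1]] with P⁻¹ = [[1, −1], [−1, 2]], and M = P·diag(−3, −2)·P⁻¹.
Then M³ = P·diag(−27, −8)·P⁻¹ = [[−54, −8], [−27, −8]] · [[1, −1], [−1, 2]] = [[−46, 38], [−19, 11]].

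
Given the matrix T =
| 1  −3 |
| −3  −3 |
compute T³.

[[−8, −48], [−48, −72]]

T² = [[10, 6], [6, 18]]
T³ = [[−8, −48], [−48, −72]]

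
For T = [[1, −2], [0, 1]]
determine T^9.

[[1, −18], [0, 1]]

T = I + N where N = [[0, −2], [0, 0]] is strictly upper-triangular, so N^2 = 0.
(I + N)^9 = I + 9·N = [[1, −18], [0, 1]].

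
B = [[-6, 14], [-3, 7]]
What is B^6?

[[-6, 14], [-3, 7]]

B² = B (a projection; rank 1, trace 1), so B^6 = B.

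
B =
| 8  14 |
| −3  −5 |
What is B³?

[[50, 98], [−21, −41]]

tr B = 3 and det B = 2, so the characteristic polynomial is λ² − (3)λ + (2) with roots 1 and 2.
Eigenvectors give P = [[−2, 7], [1, −3]] with P⁻¹ = [[3, 7], [1, 2]], and B = P·diag(1, 2)·P⁻¹.
Then B³ = P·diag(1, 8)·P⁻¹ = [[−2, 56], [1, −24]] · [[3, 7], [1, 2]] = [[50, 98], [−21, −41]].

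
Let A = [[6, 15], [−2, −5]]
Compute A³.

A² = A (a projection; rank 1, trace 1), so A³ = A.

[[6, 15], [−2, −5]]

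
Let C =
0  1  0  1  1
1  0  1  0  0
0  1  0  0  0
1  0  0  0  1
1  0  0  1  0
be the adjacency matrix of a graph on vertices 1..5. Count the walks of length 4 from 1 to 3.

The number of length-4 walks from vertex 1 to vertex 3 is entry (1,3) of C⁴, where C is the adjacency matrix.
C² = [[3, 0, 1, 1, 1], [0, 2, 0, 1, 1], [1, 0, 1, 0, 0], [1, 1, 0, 2, 1], [1, 1, 0, 1, 2]]
C³ = [[2, 4, 0, 4, 4], [4, 0, 2, 1, 1], [0, 2, 0, 1, 1], [4, 1, 1, 2, 3], [4, 1, 1, 3, 2]]
C⁴ = [[12, 2, 4, 6, 6], [2, 6, 0, 5, 5], [4, 0, 2, 1, 1], [6, 5, 1, 7, 6], [6, 5, 1, 6, 7]]

4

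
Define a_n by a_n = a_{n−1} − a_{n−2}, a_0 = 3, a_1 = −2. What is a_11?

5

With companion matrix T = [[1, −1], [1, 0]], [a_n, a_{n−1}]ᵀ = T·[a_{n−1}, a_{n−2}]ᵀ, so [a_11, a_10]ᵀ = T¹⁰·[a_1, a_0]ᵀ.
T¹⁰ = [[−1, 1], [−1, 0]], giving [a_11, a_10]ᵀ = [[5], [2]].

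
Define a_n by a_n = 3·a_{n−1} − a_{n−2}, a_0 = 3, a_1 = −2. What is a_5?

−173

With companion matrix T = [[3, −1], [1, 0]], [a_n, a_{n−1}]ᵀ = T·[a_{n−1}, a_{n−2}]ᵀ, so [a_5, a_4]ᵀ = T⁴·[a_1, a_0]ᵀ.
T⁴ = [[55, −21], [21, −8]], giving [a_5, a_4]ᵀ = [[−173], [−66]].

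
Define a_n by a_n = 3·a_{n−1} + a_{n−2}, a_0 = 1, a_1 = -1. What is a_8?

-2738

With companion matrix C = [[3, 1], [1, 0]], [a_n, a_{n−1}]ᵀ = C·[a_{n−1}, a_{n−2}]ᵀ, so [a_8, a_7]ᵀ = C⁷·[a_1, a_0]ᵀ.
C⁷ = [[3927, 1189], [1189, 360]], giving [a_8, a_7]ᵀ = [[-2738], [-829]].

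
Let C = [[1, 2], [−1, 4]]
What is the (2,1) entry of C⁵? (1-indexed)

tr C = 5 and det C = 6, so the characteristic polynomial is λ² − (5)λ + (6) with roots 2 and 3.
Eigenvectors give P = [[2, −1], [1, −1]] with P⁻¹ = [[1, −1], [1, −2]], and C = P·diag(2, 3)·P⁻¹.
Then C⁵ = P·diag(32, 243)·P⁻¹ = [[64, −243], [32, −243]] · [[1, −1], [1, −2]] = [[−179, 422], [−211, 454]].

−211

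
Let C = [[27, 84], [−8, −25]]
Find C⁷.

tr C = 2 and det C = −3, so the characteristic polynomial is λ² − (2)λ + (−3) with roots 3 and −1.
Eigenvectors give P = [[7, −3], [−2, 1]] with P⁻¹ = [[1, 3], [2, 7]], and C = P·diag(3, −1)·P⁻¹.
Then C⁷ = P·diag(2187, −1)·P⁻¹ = [[15309, 3], [−4374, −1]] · [[1, 3], [2, 7]] = [[15315, 45948], [−4376, −13129]].

[[15315, 45948], [−4376, −13129]]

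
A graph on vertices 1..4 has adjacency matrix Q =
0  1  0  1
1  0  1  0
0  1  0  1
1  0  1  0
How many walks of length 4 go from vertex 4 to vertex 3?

0

The number of length-4 walks from vertex 4 to vertex 3 is entry (4,3) of Q⁴, where Q is the adjacency matrix.
Q² = [[2, 0, 2, 0], [0, 2, 0, 2], [2, 0, 2, 0], [0, 2, 0, 2]]
Q³ = [[0, 4, 0, 4], [4, 0, 4, 0], [0, 4, 0, 4], [4, 0, 4, 0]]
Q⁴ = [[8, 0, 8, 0], [0, 8, 0, 8], [8, 0, 8, 0], [0, 8, 0, 8]]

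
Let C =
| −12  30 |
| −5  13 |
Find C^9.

tr C = 1 and det C = −6, so the characteristic polynomial is λ² − (1)λ + (−6) with roots −2 and 3.
Eigenvectors give P = [[3, 2], [1, 1]] with P⁻¹ = [[1, −2], [−1, 3]], and C = P·diag(−2, 3)·P⁻¹.
Then C^9 = P·diag(−512, 19683)·P⁻¹ = [[−1536, 39366], [−512, 19683]] · [[1, −2], [−1, 3]] = [[−40902, 121170], [−20195, 60073]].

[[−40902, 121170], [−20195, 60073]]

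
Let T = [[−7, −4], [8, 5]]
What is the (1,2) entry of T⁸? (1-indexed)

tr T = −2 and det T = −3, so the characteristic polynomial is λ² − (−2)λ + (−3) with roots 1 and −3.
Eigenvectors give P = [[1, 1], [−2, −1]] with P⁻¹ = [[−1, −1], [2, 1]], and T = P·diag(1, −3)·P⁻¹.
Then T⁸ = P·diag(1, 6561)·P⁻¹ = [[1, 6561], [−2, −6561]] · [[−1, −1], [2, 1]] = [[13121, 6560], [−13120, −6559]].

6560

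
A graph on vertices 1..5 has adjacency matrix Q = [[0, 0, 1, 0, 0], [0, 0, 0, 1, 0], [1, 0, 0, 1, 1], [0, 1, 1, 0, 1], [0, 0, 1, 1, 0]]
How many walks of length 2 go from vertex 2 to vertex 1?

The number of length-2 walks from vertex 2 to vertex 1 is entry (2,1) of Q², where Q is the adjacency matrix.
Q² = [[1, 0, 0, 1, 1], [0, 1, 1, 0, 1], [0, 1, 3, 1, 1], [1, 0, 1, 3, 1], [1, 1, 1, 1, 2]]

0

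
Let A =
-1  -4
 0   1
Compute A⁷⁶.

[[1, 0], [0, 1]]

A² = I (check: tr A = 0 and det A = -1), so A⁷⁶ = I since 76 is even.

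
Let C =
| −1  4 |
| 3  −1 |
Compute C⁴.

C² = [[13, −8], [−6, 13]]
C³ = [[−37, 60], [45, −37]]
C⁴ = [[217, −208], [−156, 217]]

[[217, −208], [−156, 217]]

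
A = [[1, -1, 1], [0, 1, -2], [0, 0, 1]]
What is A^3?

[[1, -3, 9], [0, 1, -6], [0, 0, 1]]

A = I + N where N = [[0, -1, 1], [0, 0, -2], [0, 0, 0]] is strictly upper-triangular, so N^3 = 0.
(I + N)^3 = I + 3·N + 3·N^2 = [[1, -3, 9], [0, 1, -6], [0, 0, 1]].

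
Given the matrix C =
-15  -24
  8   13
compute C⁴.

tr C = -2 and det C = -3, so the characteristic polynomial is λ² − (-2)λ + (-3) with roots -3 and 1.
Eigenvectors give P = [[-2, 3], [1, -2]] with P⁻¹ = [[-2, -3], [-1, -2]], and C = P·diag(-3, 1)·P⁻¹.
Then C⁴ = P·diag(81, 1)·P⁻¹ = [[-162, 3], [81, -2]] · [[-2, -3], [-1, -2]] = [[321, 480], [-160, -239]].

[[321, 480], [-160, -239]]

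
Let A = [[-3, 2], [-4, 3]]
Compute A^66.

A² = I (check: tr A = 0 and det A = -1), so A^66 = I since 66 is even.

[[1, 0], [0, 1]]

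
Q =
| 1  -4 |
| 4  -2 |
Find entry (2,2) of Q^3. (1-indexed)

40

Q^2 = [[-15, 4], [-4, -12]]
Q^3 = [[1, 52], [-52, 40]]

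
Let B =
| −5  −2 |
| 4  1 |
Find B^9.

tr B = −4 and det B = 3, so the characteristic polynomial is λ² − (−4)λ + (3) with roots −1 and −3.
Eigenvectors give P = [[−1, 1], [2, −1]] with P⁻¹ = [[1, 1], [2, 1]], and B = P·diag(−1, −3)·P⁻¹.
Then B^9 = P·diag(−1, −19683)·P⁻¹ = [[1, −19683], [−2, 19683]] · [[1, 1], [2, 1]] = [[−39365, −19682], [39364, 19681]].

[[−39365, −19682], [39364, 19681]]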